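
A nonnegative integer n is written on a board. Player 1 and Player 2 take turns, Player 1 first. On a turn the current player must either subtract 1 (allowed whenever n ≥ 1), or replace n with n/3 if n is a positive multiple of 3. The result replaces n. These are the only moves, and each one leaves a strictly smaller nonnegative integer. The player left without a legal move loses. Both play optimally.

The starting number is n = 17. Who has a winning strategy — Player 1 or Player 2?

Use the standard recursion: the mover loses at a terminal position; elsewhere, the mover wins exactly when some move hands the opponent an L position.
n=0: no move → L
n=1: can move to 0, which is L ⇒ W
n=2: the only move is to 1(W), a W ⇒ L
n=3: can move to 2, which is L ⇒ W
n=4: the only move is to 3(W), a W ⇒ L
n=5: can move to 4, which is L ⇒ W
n=6: can move to 2, which is L ⇒ W
n=7: the only move is to 6(W), a W ⇒ L
n=8: can move to 7, which is L ⇒ W
n=9: moves to 3(W), 8(W); every one is W ⇒ L
n=10: can move to 9, which is L ⇒ W
n=11: the only move is to 10(W), a W ⇒ L
n=12: can move to 4, which is L ⇒ W
n=13: the only move is to 12(W), a W ⇒ L
n=14: can move to 13, which is L ⇒ W
n=15: moves to 5(W), 14(W); every one is W ⇒ L
n=16: can move to 15, which is L ⇒ W
n=17: the only move is to 16(W), a W ⇒ L
The starting position 17 is L: whatever Player 1 does, the opponent receives a W position.

Player 2 wins.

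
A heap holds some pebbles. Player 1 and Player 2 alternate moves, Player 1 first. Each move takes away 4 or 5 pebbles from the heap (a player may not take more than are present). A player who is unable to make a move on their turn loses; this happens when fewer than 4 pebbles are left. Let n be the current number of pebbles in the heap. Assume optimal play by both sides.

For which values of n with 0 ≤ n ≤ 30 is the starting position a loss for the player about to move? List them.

0, 1, 2, 3, 9, 10, 11, 12, 18, 19, 20, 21, 27, 28, 29, 30

Positions with no move are L. A position that does have a move is losing for the player to move precisely when every available move leads to a winning position for the opponent. Fill in the labels:
n=0: no move → L
n=1: no move → L
n=2: no move → L
n=3: no move → L
n=4: can move to 0, which is L ⇒ W
n=5: can move to 1, which is L ⇒ W
n=6: can move to 2, which is L ⇒ W
n=7: can move to 3, which is L ⇒ W
n=8: can move to 3, which is L ⇒ W
n=9: moves to 5(W), 4(W); every one is W ⇒ L
n=10: moves to 6(W), 5(W); every one is W ⇒ L
n=11: moves to 7(W), 6(W); every one is W ⇒ L
n=12: moves to 8(W), 7(W); every one is W ⇒ L
n=13: can move to 9, which is L ⇒ W
n=14: can move to 10, which is L ⇒ W
n=15: can move to 11, which is L ⇒ W
n=16: can move to 12, which is L ⇒ W
n=17: can move to 12, which is L ⇒ W
n=18: moves to 14(W), 13(W); every one is W ⇒ L
n=19: moves to 15(W), 14(W); every one is W ⇒ L
n=20: moves to 16(W), 15(W); every one is W ⇒ L
n=21: moves to 17(W), 16(W); every one is W ⇒ L
n=22: can move to 18, which is L ⇒ W
n=23: can move to 19, which is L ⇒ W
n=24: can move to 20, which is L ⇒ W
n=25: can move to 21, which is L ⇒ W
n=26: can move to 21, which is L ⇒ W
n=27: moves to 23(W), 22(W); every one is W ⇒ L
n=28: moves to 24(W), 23(W); every one is W ⇒ L
n=29: moves to 25(W), 24(W); every one is W ⇒ L
n=30: moves to 26(W), 25(W); every one is W ⇒ L
Reading off the rows marked L gives the requested list; there are 16 such values of n.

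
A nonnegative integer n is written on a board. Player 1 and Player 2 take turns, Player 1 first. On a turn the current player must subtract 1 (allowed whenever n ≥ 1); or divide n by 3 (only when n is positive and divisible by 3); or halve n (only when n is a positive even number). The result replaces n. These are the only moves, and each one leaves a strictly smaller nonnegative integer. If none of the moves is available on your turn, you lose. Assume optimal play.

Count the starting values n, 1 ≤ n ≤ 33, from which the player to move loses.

12

Compute win/loss labels from the base case upward. A position with no move is L. Any other position is W if it can reach an L in one move, else L.
n=0: no move → L
n=1: can move to 0, which is L ⇒ W
n=2: the only move is to 1(W), a W ⇒ L
n=3: can move to 2, which is L ⇒ W
n=4: can move to 2, which is L ⇒ W
n=5: the only move is to 4(W), a W ⇒ L
n=6: can move to 2, which is L ⇒ W
n=7: the only move is to 6(W), a W ⇒ L
n=8: can move to 7, which is L ⇒ W
n=9: moves to 3(W), 8(W); every one is W ⇒ L
n=10: can move to 5, which is L ⇒ W
n=11: the only move is to 10(W), a W ⇒ L
n=12: can move to 11, which is L ⇒ W
n=13: the only move is to 12(W), a W ⇒ L
n=14: can move to 7, which is L ⇒ W
n=15: can move to 5, which is L ⇒ W
n=16: moves to 8(W), 15(W); every one is W ⇒ L
n=17: can move to 16, which is L ⇒ W
n=18: can move to 9, which is L ⇒ W
n=19: the only move is to 18(W), a W ⇒ L
n=20: can move to 19, which is L ⇒ W
n=21: can move to 7, which is L ⇒ W
n=22: can move to 11, which is L ⇒ W
n=23: the only move is to 22(W), a W ⇒ L
n=24: can move to 23, which is L ⇒ W
n=25: the only move is to 24(W), a W ⇒ L
n=26: can move to 13, which is L ⇒ W
n=27: can move to 9, which is L ⇒ W
n=28: moves to 14(W), 27(W); every one is W ⇒ L
n=29: can move to 28, which is L ⇒ W
n=30: moves to 10(W), 15(W), 29(W); every one is W ⇒ L
n=31: can move to 30, which is L ⇒ W
n=32: can move to 16, which is L ⇒ W
n=33: can move to 11, which is L ⇒ W
L entries with 1 ≤ n ≤ 33 (n=0 is outside the asked range and is not counted): n = 2, 5, 7, 9, 11, 13, 16, 19, 23, 25, 28, 30; that makes 12.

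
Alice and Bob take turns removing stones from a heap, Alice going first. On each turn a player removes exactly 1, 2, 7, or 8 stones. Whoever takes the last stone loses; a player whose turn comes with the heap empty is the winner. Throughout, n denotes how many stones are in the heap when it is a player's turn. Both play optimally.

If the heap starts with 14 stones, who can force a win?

Alice wins.

Positions with no move are W. A position that does have a move is losing for the player to move precisely when every available move leads to a winning position for the opponent. Fill in the labels:
n=0: no move; the opponent has just taken the last stone and therefore loses → W
n=1: only reaches 0(W), which is W → L
n=2: reaches L-position 1 → W
n=3: reaches L-position 1 → W
n=4: only reaches 3(W), 2(W), all W → L
n=5: reaches L-position 4 → W
n=6: reaches L-position 4 → W
n=7: only reaches 6(W), 5(W), 0(W), all W → L
n=8: reaches L-position 7 → W
n=9: reaches L-position 7 → W
n=10: only reaches 9(W), 8(W), 3(W), 2(W), all W → L
n=11: reaches L-position 10 → W
n=12: reaches L-position 10 → W
n=13: only reaches 12(W), 11(W), 6(W), 5(W), all W → L
n=14: reaches L-position 13 → W
From 14 Alice can remove 1, leaving 13, reaching an L position.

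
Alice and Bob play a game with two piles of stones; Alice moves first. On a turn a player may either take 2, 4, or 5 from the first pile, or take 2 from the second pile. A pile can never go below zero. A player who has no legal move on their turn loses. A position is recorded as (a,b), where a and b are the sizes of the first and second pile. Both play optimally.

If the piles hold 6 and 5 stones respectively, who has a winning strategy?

Alice wins.

Positions with no move are L. A position that does have a move is losing for the player to move precisely when every available move leads to a winning position for the opponent. Fill in the labels:
No move ever increases a pile, so every position that can arise here has a ≤ 6 and b ≤ 5; it is enough to label the cells with 0 ≤ a ≤ 6 and 0 ≤ b ≤ 5.
Every move lowers a or b (never raises either), so fill the grid row by row in increasing a, and left to right within a row: each cell's successors are then already labelled.
      b=0  b=1  b=2  b=3  b=4  b=5
a=0:    L    L    W    W    L    L
a=1:    L    L    W    W    L    L
a=2:    W    W    L    L    W    W
a=3:    W    W    L    L    W    W
a=4:    W    W    W    W    W    W
a=5:    W    W    W    W    W    W
a=6:    W    W    W    W    W    W
Cells with no legal move (terminal, hence L): (0,0), (0,1), (1,0), (1,1).
The remaining L cells, each justified by listing all of its moves:
(0,4): L (sole option (0,2)(W) is W)
(0,5): L (sole option (0,3)(W) is W)
(1,4): L (sole option (1,2)(W) is W)
(1,5): L (sole option (1,3)(W) is W)
(2,2): L (options (0,2)(W), (2,0)(W) are all W)
(2,3): L (options (0,3)(W), (2,1)(W) are all W)
(3,2): L (options (1,2)(W), (3,0)(W) are all W)
(3,3): L (options (1,3)(W), (3,1)(W) are all W)
Every other cell has at least one move into one of the L cells above, so it is W.
From (6,5) Alice can move to (1,5), reaching an L position.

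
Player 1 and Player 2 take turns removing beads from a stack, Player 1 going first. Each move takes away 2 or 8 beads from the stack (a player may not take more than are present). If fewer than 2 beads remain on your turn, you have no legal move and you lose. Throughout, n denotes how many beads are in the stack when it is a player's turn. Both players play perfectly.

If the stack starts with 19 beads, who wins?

Work bottom-up. With no move the player to move loses. Otherwise the position is W if at least one move leads to an L position for the opponent, and L if every move leads to a W.
n=0: no move → L
n=1: no move → L
n=2: can move to 0, which is L ⇒ W
n=3: can move to 1, which is L ⇒ W
n=4: the only move is to 2(W), a W ⇒ L
n=5: the only move is to 3(W), a W ⇒ L
n=6: can move to 4, which is L ⇒ W
n=7: can move to 5, which is L ⇒ W
n=8: can move to 0, which is L ⇒ W
n=9: can move to 1, which is L ⇒ W
n=10: moves to 8(W), 2(W); every one is W ⇒ L
n=11: moves to 9(W), 3(W); every one is W ⇒ L
n=12: can move to 10, which is L ⇒ W
n=13: can move to 11, which is L ⇒ W
n=14: moves to 12(W), 6(W); every one is W ⇒ L
n=15: moves to 13(W), 7(W); every one is W ⇒ L
n=16: can move to 14, which is L ⇒ W
n=17: can move to 15, which is L ⇒ W
n=18: can move to 10, which is L ⇒ W
n=19: can move to 11, which is L ⇒ W
The starting position 19 is W: Player 1 should remove 8, leaving 11, handing over an L position.

Player 1 wins.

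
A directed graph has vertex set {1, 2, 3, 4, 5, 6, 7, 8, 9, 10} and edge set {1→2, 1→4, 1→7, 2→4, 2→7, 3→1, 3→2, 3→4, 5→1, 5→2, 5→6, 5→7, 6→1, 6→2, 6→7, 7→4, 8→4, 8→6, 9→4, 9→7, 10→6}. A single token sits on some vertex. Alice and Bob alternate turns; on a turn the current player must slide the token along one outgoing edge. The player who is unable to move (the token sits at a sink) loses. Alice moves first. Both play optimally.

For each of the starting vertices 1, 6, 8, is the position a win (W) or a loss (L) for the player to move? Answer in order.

Label each position W (a win for the player to move) or L (a loss). A position with no legal move is L; any other position is W exactly when some move reaches an L, and L when every move reaches a W.
Every edge goes from a vertex to one that appears earlier in the order 4, 7, 2, 1, 6, 3, 9, 10, 5, 8, so processing vertices in that order labels each vertex after all of its successors.
4: no outgoing edge → L
7: →4(L), so W
2: →4(L), so W
1: →4(L), so W
6: →1(W), 2(W), 7(W) — all W, so L
3: →4(L), so W
9: →4(L), so W
10: →6(L), so W
5: →6(L), so W
8: →6(L), so W

1: W, 6: L, 8: W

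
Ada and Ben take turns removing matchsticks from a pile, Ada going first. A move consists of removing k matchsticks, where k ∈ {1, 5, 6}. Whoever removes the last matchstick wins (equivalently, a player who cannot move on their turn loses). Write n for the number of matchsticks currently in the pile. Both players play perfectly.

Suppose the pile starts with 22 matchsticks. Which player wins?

Ben wins.

Build the W/L table. Terminal = L. A non-terminal position is W if it has a move to some L; otherwise it is L.
n=0: no move → L
n=1: can move to 0, which is L ⇒ W
n=2: the only move is to 1(W), a W ⇒ L
n=3: can move to 2, which is L ⇒ W
n=4: the only move is to 3(W), a W ⇒ L
n=5: can move to 4, which is L ⇒ W
n=6: can move to 0, which is L ⇒ W
n=7: can move to 2, which is L ⇒ W
n=8: can move to 2, which is L ⇒ W
n=9: can move to 4, which is L ⇒ W
n=10: can move to 4, which is L ⇒ W
n=11: moves to 10(W), 6(W), 5(W); every one is W ⇒ L
n=12: can move to 11, which is L ⇒ W
n=13: moves to 12(W), 8(W), 7(W); every one is W ⇒ L
n=14: can move to 13, which is L ⇒ W
n=15: moves to 14(W), 10(W), 9(W); every one is W ⇒ L
n=16: can move to 15, which is L ⇒ W
n=17: can move to 11, which is L ⇒ W
n=18: can move to 13, which is L ⇒ W
n=19: can move to 13, which is L ⇒ W
n=20: can move to 15, which is L ⇒ W
n=21: can move to 15, which is L ⇒ W
n=22: moves to 21(W), 17(W), 16(W); every one is W ⇒ L
Every move from 22 reaches a W position, so the mover loses.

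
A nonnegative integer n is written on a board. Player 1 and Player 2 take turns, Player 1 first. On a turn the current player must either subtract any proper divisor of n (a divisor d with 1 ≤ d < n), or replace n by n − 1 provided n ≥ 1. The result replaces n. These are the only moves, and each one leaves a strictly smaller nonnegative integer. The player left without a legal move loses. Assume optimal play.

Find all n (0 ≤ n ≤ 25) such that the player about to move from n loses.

0, 2, 5, 7, 9, 11, 13, 15, 17, 19, 21, 23, 25

Compute win/loss labels from the base case upward. A position with no move is L. Any other position is W if it can reach an L in one move, else L.
n=0: no move → L
n=1: W (go to 0, an L position)
n=2: L (sole option 1(W) is W)
n=3: W (go to 2, an L position)
n=4: W (go to 2, an L position)
n=5: L (sole option 4(W) is W)
n=6: W (go to 5, an L position)
n=7: L (sole option 6(W) is W)
n=8: W (go to 7, an L position)
n=9: L (options 6(W), 8(W) are all W)
n=10: W (go to 5, an L position)
n=11: L (sole option 10(W) is W)
n=12: W (go to 9, an L position)
n=13: L (sole option 12(W) is W)
n=14: W (go to 7, an L position)
n=15: L (options 10(W), 12(W), 14(W) are all W)
n=16: W (go to 15, an L position)
n=17: L (sole option 16(W) is W)
n=18: W (go to 9, an L position)
n=19: L (sole option 18(W) is W)
n=20: W (go to 15, an L position)
n=21: L (options 14(W), 18(W), 20(W) are all W)
n=22: W (go to 11, an L position)
n=23: L (sole option 22(W) is W)
n=24: W (go to 21, an L position)
n=25: L (options 20(W), 24(W) are all W)
The losing starting values of n are exactly the entries labelled L in this table (13 of them).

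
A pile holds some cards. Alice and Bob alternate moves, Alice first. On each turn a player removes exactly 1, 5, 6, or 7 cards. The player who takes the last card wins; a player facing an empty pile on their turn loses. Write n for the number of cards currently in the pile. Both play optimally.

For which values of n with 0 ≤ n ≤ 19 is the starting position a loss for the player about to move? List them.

0, 2, 4, 12, 14, 16

Use the standard recursion: the mover loses at a terminal position; elsewhere, the mover wins exactly when some move hands the opponent an L position.
n=0: no move → L
n=1: can move to 0, which is L ⇒ W
n=2: the only move is to 1(W), a W ⇒ L
n=3: can move to 2, which is L ⇒ W
n=4: the only move is to 3(W), a W ⇒ L
n=5: can move to 4, which is L ⇒ W
n=6: can move to 0, which is L ⇒ W
n=7: can move to 2, which is L ⇒ W
n=8: can move to 2, which is L ⇒ W
n=9: can move to 4, which is L ⇒ W
n=10: can move to 4, which is L ⇒ W
n=11: can move to 4, which is L ⇒ W
n=12: moves to 11(W), 7(W), 6(W), 5(W); every one is W ⇒ L
n=13: can move to 12, which is L ⇒ W
n=14: moves to 13(W), 9(W), 8(W), 7(W); every one is W ⇒ L
n=15: can move to 14, which is L ⇒ W
n=16: moves to 15(W), 11(W), 10(W), 9(W); every one is W ⇒ L
n=17: can move to 16, which is L ⇒ W
n=18: can move to 12, which is L ⇒ W
n=19: can move to 14, which is L ⇒ W
The losing starting values of n are exactly the entries labelled L in this table (6 of them).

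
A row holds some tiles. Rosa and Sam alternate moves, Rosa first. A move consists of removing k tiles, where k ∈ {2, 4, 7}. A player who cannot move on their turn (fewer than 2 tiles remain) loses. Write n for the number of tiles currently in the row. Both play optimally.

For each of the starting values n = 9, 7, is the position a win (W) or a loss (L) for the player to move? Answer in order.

Build the W/L table. Terminal = L. A non-terminal position is W if it has a move to some L; otherwise it is L.
n=0: no move → L
n=1: no move → L
n=2: reaches L-position 0 → W
n=3: reaches L-position 1 → W
n=4: reaches L-position 0 → W
n=5: reaches L-position 1 → W
n=6: only reaches 4(W), 2(W), all W → L
n=7: reaches L-position 0 → W
n=8: reaches L-position 6 → W
n=9: only reaches 7(W), 5(W), 2(W), all W → L

9: L, 7: W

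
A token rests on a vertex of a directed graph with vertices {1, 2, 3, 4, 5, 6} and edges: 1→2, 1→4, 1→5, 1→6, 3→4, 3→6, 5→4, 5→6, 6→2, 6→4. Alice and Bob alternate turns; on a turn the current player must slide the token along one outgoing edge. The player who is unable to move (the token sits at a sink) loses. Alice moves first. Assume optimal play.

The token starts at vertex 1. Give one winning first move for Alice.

Move to 4.

Compute win/loss labels from the base case upward. A position with no move is L. Any other position is W if it can reach an L in one move, else L.
Every edge goes from a vertex to one that appears earlier in the order 2, 4, 6, 5, 3, 1, so processing vertices in that order labels each vertex after all of its successors.
2: no outgoing edge → L
4: no outgoing edge → L
6: can move to 4, which is L ⇒ W
5: can move to 4, which is L ⇒ W
3: can move to 4, which is L ⇒ W
1: can move to 4, which is L ⇒ W
From 1, the L positions reachable in one move are: 4, 2. Any move reaching one of these is winning.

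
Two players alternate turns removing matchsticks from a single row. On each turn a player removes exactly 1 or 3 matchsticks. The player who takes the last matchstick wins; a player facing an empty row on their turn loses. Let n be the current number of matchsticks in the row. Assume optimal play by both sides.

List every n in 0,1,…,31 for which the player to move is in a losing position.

0, 2, 4, 6, 8, 10, 12, 14, 16, 18, 20, 22, 24, 26, 28, 30

Compute win/loss labels from the base case upward. A position with no move is L. Any other position is W if it can reach an L in one move, else L.
n=0: no move → L
n=1: can move to 0, which is L ⇒ W
n=2: the only move is to 1(W), a W ⇒ L
n=3: can move to 2, which is L ⇒ W
n=4: moves to 3(W), 1(W); every one is W ⇒ L
n=5: can move to 4, which is L ⇒ W
n=6: moves to 5(W), 3(W); every one is W ⇒ L
n=7: can move to 6, which is L ⇒ W
n=8: moves to 7(W), 5(W); every one is W ⇒ L
n=9: can move to 8, which is L ⇒ W
n=10: moves to 9(W), 7(W); every one is W ⇒ L
n=11: can move to 10, which is L ⇒ W
n=12: moves to 11(W), 9(W); every one is W ⇒ L
n=13: can move to 12, which is L ⇒ W
n=14: moves to 13(W), 11(W); every one is W ⇒ L
n=15: can move to 14, which is L ⇒ W
n=16: moves to 15(W), 13(W); every one is W ⇒ L
n=17: can move to 16, which is L ⇒ W
n=18: moves to 17(W), 15(W); every one is W ⇒ L
n=19: can move to 18, which is L ⇒ W
n=20: moves to 19(W), 17(W); every one is W ⇒ L
n=21: can move to 20, which is L ⇒ W
n=22: moves to 21(W), 19(W); every one is W ⇒ L
n=23: can move to 22, which is L ⇒ W
n=24: moves to 23(W), 21(W); every one is W ⇒ L
n=25: can move to 24, which is L ⇒ W
n=26: moves to 25(W), 23(W); every one is W ⇒ L
n=27: can move to 26, which is L ⇒ W
n=28: moves to 27(W), 25(W); every one is W ⇒ L
n=29: can move to 28, which is L ⇒ W
n=30: moves to 29(W), 27(W); every one is W ⇒ L
n=31: can move to 30, which is L ⇒ W
Reading off the rows marked L gives the requested list; there are 16 such values of n.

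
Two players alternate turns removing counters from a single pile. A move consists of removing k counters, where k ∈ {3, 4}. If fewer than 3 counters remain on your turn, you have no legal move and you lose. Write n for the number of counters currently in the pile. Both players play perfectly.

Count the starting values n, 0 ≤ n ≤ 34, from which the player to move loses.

Use the standard recursion: the mover loses at a terminal position; elsewhere, the mover wins exactly when some move hands the opponent an L position.
n=0: no move → L
n=1: no move → L
n=2: no move → L
n=3: →0(L), so W
n=4: →1(L), so W
n=5: →2(L), so W
n=6: →2(L), so W
n=7: →4(W), 3(W) — all W, so L
n=8: →5(W), 4(W) — all W, so L
n=9: →6(W), 5(W) — all W, so L
n=10: →7(L), so W
n=11: →8(L), so W
n=12: →9(L), so W
n=13: →9(L), so W
n=14: →11(W), 10(W) — all W, so L
n=15: →12(W), 11(W) — all W, so L
n=16: →13(W), 12(W) — all W, so L
n=17: →14(L), so W
n=18: →15(L), so W
n=19: →16(L), so W
n=20: →16(L), so W
n=21: →18(W), 17(W) — all W, so L
n=22: →19(W), 18(W) — all W, so L
n=23: →20(W), 19(W) — all W, so L
n=24: →21(L), so W
n=25: →22(L), so W
n=26: →23(L), so W
n=27: →23(L), so W
n=28: →25(W), 24(W) — all W, so L
n=29: →26(W), 25(W) — all W, so L
n=30: →27(W), 26(W) — all W, so L
n=31: →28(L), so W
n=32: →29(L), so W
n=33: →30(L), so W
n=34: →30(L), so W
L entries with 0 ≤ n ≤ 34: n = 0, 1, 2, 7, 8, 9, 14, 15, 16, 21, 22, 23, 28, 29, 30; that makes 15.

15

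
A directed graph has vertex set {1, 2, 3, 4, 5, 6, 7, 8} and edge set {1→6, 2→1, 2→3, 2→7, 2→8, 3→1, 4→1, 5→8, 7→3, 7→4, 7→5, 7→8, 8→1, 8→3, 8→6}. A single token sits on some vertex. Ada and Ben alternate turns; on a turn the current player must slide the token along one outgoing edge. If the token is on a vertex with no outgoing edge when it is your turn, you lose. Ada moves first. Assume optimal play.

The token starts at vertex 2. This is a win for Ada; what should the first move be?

Move to 3.

Build the W/L table. Terminal = L. A non-terminal position is W if it has a move to some L; otherwise it is L.
Every edge goes from a vertex to one that appears earlier in the order 6, 1, 3, 8, 4, 5, 7, 2, so processing vertices in that order labels each vertex after all of its successors.
6: no outgoing edge → L
1: →6(L), so W
3: →1(W) only, which is W, so L
8: →3(L), so W
4: →1(W) only, which is W, so L
5: →8(W) only, which is W, so L
7: →5(L), so W
2: →3(L), so W
From 2, the L positions reachable in one move are: 3.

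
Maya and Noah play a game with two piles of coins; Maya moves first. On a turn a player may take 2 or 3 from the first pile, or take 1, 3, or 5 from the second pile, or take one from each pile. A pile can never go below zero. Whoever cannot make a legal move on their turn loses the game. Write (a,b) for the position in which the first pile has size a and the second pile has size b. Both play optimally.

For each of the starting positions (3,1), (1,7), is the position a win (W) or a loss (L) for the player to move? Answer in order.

(3,1): L, (1,7): W

Compute win/loss labels from the base case upward. A position with no move is L. Any other position is W if it can reach an L in one move, else L.
No move ever increases a pile, so every position that can arise here has a ≤ 3 and b ≤ 7; it is enough to label the cells with 0 ≤ a ≤ 3 and 0 ≤ b ≤ 7.
Every move lowers a or b (never raises either), so fill the grid row by row in increasing a, and left to right within a row: each cell's successors are then already labelled.
      b=0  b=1  b=2  b=3  b=4  b=5  b=6  b=7
a=0:    L    W    L    W    L    W    L    W
a=1:    L    W    L    W    L    W    L    W
a=2:    W    W    W    W    W    W    W    W
a=3:    W    L    W    L    W    L    W    L
Cells with no legal move (terminal, hence L): (0,0), (1,0).
The remaining L cells, each justified by listing all of its moves:
(0,2): the only move is to (0,1)(W), a W ⇒ L
(0,4): moves to (0,3)(W), (0,1)(W); every one is W ⇒ L
(0,6): moves to (0,5)(W), (0,3)(W), (0,1)(W); every one is W ⇒ L
(1,2): moves to (1,1)(W), (0,1)(W); every one is W ⇒ L
(1,4): moves to (1,3)(W), (1,1)(W), (0,3)(W); every one is W ⇒ L
(1,6): moves to (1,5)(W), (1,3)(W), (1,1)(W), (0,5)(W); every one is W ⇒ L
(3,1): moves to (1,1)(W), (0,1)(W), (3,0)(W), (2,0)(W); every one is W ⇒ L
(3,3): moves to (1,3)(W), (0,3)(W), (3,2)(W), (3,0)(W), (2,2)(W); every one is W ⇒ L
(3,5): moves to (1,5)(W), (0,5)(W), (3,4)(W), (3,2)(W), (3,0)(W), (2,4)(W); every one is W ⇒ L
(3,7): moves to (1,7)(W), (0,7)(W), (3,6)(W), (3,4)(W), (3,2)(W), (2,6)(W); every one is W ⇒ L
Every other cell has at least one move into one of the L cells above, so it is W.
(3,1): one of the L cells justified above, so L
(1,7): the move to (1,6) reaches an L cell, so W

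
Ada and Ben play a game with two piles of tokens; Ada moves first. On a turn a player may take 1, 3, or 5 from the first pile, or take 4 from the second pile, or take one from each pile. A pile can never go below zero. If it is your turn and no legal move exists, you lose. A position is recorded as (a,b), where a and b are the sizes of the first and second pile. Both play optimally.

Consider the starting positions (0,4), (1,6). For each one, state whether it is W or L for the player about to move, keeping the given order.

(0,4): W, (1,6): L

Positions with no move are L. A position that does have a move is losing for the player to move precisely when every available move leads to a winning position for the opponent. Fill in the labels:
No move ever increases a pile, so every position that can arise here has a ≤ 1 and b ≤ 6; it is enough to label the cells with 0 ≤ a ≤ 1 and 0 ≤ b ≤ 6.
Every move lowers a or b (never raises either), so fill the grid row by row in increasing a, and left to right within a row: each cell's successors are then already labelled.
      b=0  b=1  b=2  b=3  b=4  b=5  b=6
a=0:    L    L    L    L    W    W    W
a=1:    W    W    W    W    W    L    L
Cells with no legal move (terminal, hence L): (0,0), (0,1), (0,2), (0,3).
The remaining L cells, each justified by listing all of its moves:
(1,5): L (options (0,5)(W), (1,1)(W), (0,4)(W) are all W)
(1,6): L (options (0,6)(W), (1,2)(W), (0,5)(W) are all W)
Every other cell has at least one move into one of the L cells above, so it is W.
(0,4): the move to (0,0) reaches an L cell, so W
(1,6): one of the L cells justified above, so L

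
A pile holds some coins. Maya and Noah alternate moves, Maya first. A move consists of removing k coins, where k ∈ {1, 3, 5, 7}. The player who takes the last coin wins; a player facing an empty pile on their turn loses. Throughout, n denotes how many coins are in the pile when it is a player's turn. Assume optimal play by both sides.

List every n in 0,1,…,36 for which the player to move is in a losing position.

Work bottom-up. With no move the player to move loses. Otherwise the position is W if at least one move leads to an L position for the opponent, and L if every move leads to a W.
n=0: no move → L
n=1: can move to 0, which is L ⇒ W
n=2: the only move is to 1(W), a W ⇒ L
n=3: can move to 2, which is L ⇒ W
n=4: moves to 3(W), 1(W); every one is W ⇒ L
n=5: can move to 4, which is L ⇒ W
n=6: moves to 5(W), 3(W), 1(W); every one is W ⇒ L
n=7: can move to 6, which is L ⇒ W
n=8: moves to 7(W), 5(W), 3(W), 1(W); every one is W ⇒ L
n=9: can move to 8, which is L ⇒ W
n=10: moves to 9(W), 7(W), 5(W), 3(W); every one is W ⇒ L
n=11: can move to 10, which is L ⇒ W
n=12: moves to 11(W), 9(W), 7(W), 5(W); every one is W ⇒ L
n=13: can move to 12, which is L ⇒ W
n=14: moves to 13(W), 11(W), 9(W), 7(W); every one is W ⇒ L
n=15: can move to 14, which is L ⇒ W
n=16: moves to 15(W), 13(W), 11(W), 9(W); every one is W ⇒ L
n=17: can move to 16, which is L ⇒ W
n=18: moves to 17(W), 15(W), 13(W), 11(W); every one is W ⇒ L
n=19: can move to 18, which is L ⇒ W
n=20: moves to 19(W), 17(W), 15(W), 13(W); every one is W ⇒ L
n=21: can move to 20, which is L ⇒ W
n=22: moves to 21(W), 19(W), 17(W), 15(W); every one is W ⇒ L
n=23: can move to 22, which is L ⇒ W
n=24: moves to 23(W), 21(W), 19(W), 17(W); every one is W ⇒ L
n=25: can move to 24, which is L ⇒ W
n=26: moves to 25(W), 23(W), 21(W), 19(W); every one is W ⇒ L
n=27: can move to 26, which is L ⇒ W
n=28: moves to 27(W), 25(W), 23(W), 21(W); every one is W ⇒ L
n=29: can move to 28, which is L ⇒ W
n=30: moves to 29(W), 27(W), 25(W), 23(W); every one is W ⇒ L
n=31: can move to 30, which is L ⇒ W
n=32: moves to 31(W), 29(W), 27(W), 25(W); every one is W ⇒ L
n=33: can move to 32, which is L ⇒ W
n=34: moves to 33(W), 31(W), 29(W), 27(W); every one is W ⇒ L
n=35: can move to 34, which is L ⇒ W
n=36: moves to 35(W), 33(W), 31(W), 29(W); every one is W ⇒ L
The losing starting values of n are exactly the entries labelled L in this table (19 of them).

0, 2, 4, 6, 8, 10, 12, 14, 16, 18, 20, 22, 24, 26, 28, 30, 32, 34, 36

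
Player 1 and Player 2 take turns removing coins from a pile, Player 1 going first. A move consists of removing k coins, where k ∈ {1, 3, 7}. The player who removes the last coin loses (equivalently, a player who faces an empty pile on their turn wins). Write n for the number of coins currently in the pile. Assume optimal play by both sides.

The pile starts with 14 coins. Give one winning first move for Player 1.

Remove 1, leaving 13.

Work bottom-up. With no move the player to move wins. Otherwise the position is W if at least one move leads to an L position for the opponent, and L if every move leads to a W.
n=0: no move; the opponent has just taken the last coin and therefore loses → W
n=1: only reaches 0(W), which is W → L
n=2: reaches L-position 1 → W
n=3: only reaches 2(W), 0(W), all W → L
n=4: reaches L-position 3 → W
n=5: only reaches 4(W), 2(W), all W → L
n=6: reaches L-position 5 → W
n=7: only reaches 6(W), 4(W), 0(W), all W → L
n=8: reaches L-position 7 → W
n=9: only reaches 8(W), 6(W), 2(W), all W → L
n=10: reaches L-position 9 → W
n=11: only reaches 10(W), 8(W), 4(W), all W → L
n=12: reaches L-position 11 → W
n=13: only reaches 12(W), 10(W), 6(W), all W → L
n=14: reaches L-position 13 → W
From 14, the L positions reachable in one move are: 13, 11, 7. Any move reaching one of these is winning.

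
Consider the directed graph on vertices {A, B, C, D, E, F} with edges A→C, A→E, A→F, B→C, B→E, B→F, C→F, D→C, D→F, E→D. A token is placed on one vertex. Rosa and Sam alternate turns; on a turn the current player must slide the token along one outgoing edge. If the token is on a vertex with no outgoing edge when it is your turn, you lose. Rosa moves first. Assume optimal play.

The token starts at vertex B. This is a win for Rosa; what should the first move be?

Move to E.

Label each position W (a win for the player to move) or L (a loss). A position with no legal move is L; any other position is W exactly when some move reaches an L, and L when every move reaches a W.
Every edge goes from a vertex to one that appears earlier in the order F, C, D, E, A, B, so processing vertices in that order labels each vertex after all of its successors.
F: no outgoing edge → L
C: W (go to F, an L position)
D: W (go to F, an L position)
E: L (sole option D(W) is W)
A: W (go to E, an L position)
B: W (go to E, an L position)
From B, the L positions reachable in one move are: E, F. Any move reaching one of these is winning.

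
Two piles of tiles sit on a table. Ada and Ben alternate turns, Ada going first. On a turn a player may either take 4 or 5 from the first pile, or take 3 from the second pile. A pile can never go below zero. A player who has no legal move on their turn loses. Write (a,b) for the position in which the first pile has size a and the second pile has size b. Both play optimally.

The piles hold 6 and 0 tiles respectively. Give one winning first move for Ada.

Move to (2,0).

Classify positions by backward induction: terminal positions (no move available) are L. From any other position, the mover wins iff some move reaches an L.
No move ever increases a pile, so every position that can arise here has a ≤ 6 and b ≤ 0; it is enough to label the cells with 0 ≤ a ≤ 6 and 0 ≤ b ≤ 0.
Every move lowers a or b (never raises either), so fill the grid row by row in increasing a, and left to right within a row: each cell's successors are then already labelled.
      b=0
a=0:    L
a=1:    L
a=2:    L
a=3:    L
a=4:    W
a=5:    W
a=6:    W
Cells with no legal move (terminal, hence L): (0,0), (1,0), (2,0), (3,0).
Every other cell has at least one move into one of the L cells above, so it is W.
From (6,0), the L positions reachable in one move are: (2,0), (1,0). Any move reaching one of these is winning.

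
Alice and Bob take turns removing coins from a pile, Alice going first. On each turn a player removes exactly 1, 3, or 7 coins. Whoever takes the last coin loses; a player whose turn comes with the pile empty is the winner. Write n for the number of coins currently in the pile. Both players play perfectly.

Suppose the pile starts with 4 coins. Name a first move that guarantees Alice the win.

Compute win/loss labels from the base case upward. A position with no move is W. Any other position is W if it can reach an L in one move, else L.
n=0: no move; the opponent has just taken the last coin and therefore loses → W
n=1: L (sole option 0(W) is W)
n=2: W (go to 1, an L position)
n=3: L (options 2(W), 0(W) are all W)
n=4: W (go to 3, an L position)
From 4, the L positions reachable in one move are: 3, 1. Any move reaching one of these is winning.

Remove 1, leaving 3.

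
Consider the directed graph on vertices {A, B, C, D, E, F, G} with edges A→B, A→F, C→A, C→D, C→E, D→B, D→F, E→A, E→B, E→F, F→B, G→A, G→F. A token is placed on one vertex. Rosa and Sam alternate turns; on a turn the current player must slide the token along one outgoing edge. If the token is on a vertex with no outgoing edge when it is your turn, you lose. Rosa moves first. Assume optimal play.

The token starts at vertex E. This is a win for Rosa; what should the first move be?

Compute win/loss labels from the base case upward. A position with no move is L. Any other position is W if it can reach an L in one move, else L.
Every edge goes from a vertex to one that appears earlier in the order B, F, A, E, G, D, C, so processing vertices in that order labels each vertex after all of its successors.
B: no outgoing edge → L
F: reaches L-position B → W
A: reaches L-position B → W
E: reaches L-position B → W
G: only reaches A(W), F(W), all W → L
D: reaches L-position B → W
C: only reaches D(W), E(W), A(W), all W → L
From E, the L positions reachable in one move are: B.

Move to B.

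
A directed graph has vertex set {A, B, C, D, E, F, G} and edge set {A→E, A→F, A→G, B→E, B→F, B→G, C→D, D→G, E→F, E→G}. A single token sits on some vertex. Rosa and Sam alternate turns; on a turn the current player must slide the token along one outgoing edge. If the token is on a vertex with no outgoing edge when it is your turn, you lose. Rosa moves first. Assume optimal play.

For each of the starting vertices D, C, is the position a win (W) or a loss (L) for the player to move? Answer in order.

Use the standard recursion: the mover loses at a terminal position; elsewhere, the mover wins exactly when some move hands the opponent an L position.
Every edge goes from a vertex to one that appears earlier in the order F, G, E, A, B, D, C, so processing vertices in that order labels each vertex after all of its successors.
F: no outgoing edge → L
G: no outgoing edge → L
E: reaches L-position G → W
A: reaches L-position G → W
B: reaches L-position G → W
D: reaches L-position G → W
C: only reaches D(W), which is W → L

D: W, C: L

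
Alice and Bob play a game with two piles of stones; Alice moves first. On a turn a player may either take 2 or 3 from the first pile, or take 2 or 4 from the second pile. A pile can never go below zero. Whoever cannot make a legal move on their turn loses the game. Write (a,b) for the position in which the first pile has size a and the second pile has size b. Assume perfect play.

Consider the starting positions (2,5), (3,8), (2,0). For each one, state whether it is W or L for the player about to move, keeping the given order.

Use the standard recursion: the mover loses at a terminal position; elsewhere, the mover wins exactly when some move hands the opponent an L position.
No move ever increases a pile, so every position that can arise here has a ≤ 3 and b ≤ 8; it is enough to label the cells with 0 ≤ a ≤ 3 and 0 ≤ b ≤ 8.
Every move lowers a or b (never raises either), so fill the grid row by row in increasing a, and left to right within a row: each cell's successors are then already labelled.
      b=0  b=1  b=2  b=3  b=4  b=5  b=6  b=7  b=8
a=0:    L    L    W    W    W    W    L    L    W
a=1:    L    L    W    W    W    W    L    L    W
a=2:    W    W    L    L    W    W    W    W    L
a=3:    W    W    L    L    W    W    W    W    L
Cells with no legal move (terminal, hence L): (0,0), (0,1), (1,0), (1,1).
The remaining L cells, each justified by listing all of its moves:
(0,6): only reaches (0,4)(W), (0,2)(W), all W → L
(0,7): only reaches (0,5)(W), (0,3)(W), all W → L
(1,6): only reaches (1,4)(W), (1,2)(W), all W → L
(1,7): only reaches (1,5)(W), (1,3)(W), all W → L
(2,2): only reaches (0,2)(W), (2,0)(W), all W → L
(2,3): only reaches (0,3)(W), (2,1)(W), all W → L
(2,8): only reaches (0,8)(W), (2,6)(W), (2,4)(W), all W → L
(3,2): only reaches (1,2)(W), (0,2)(W), (3,0)(W), all W → L
(3,3): only reaches (1,3)(W), (0,3)(W), (3,1)(W), all W → L
(3,8): only reaches (1,8)(W), (0,8)(W), (3,6)(W), (3,4)(W), all W → L
Every other cell has at least one move into one of the L cells above, so it is W.
(2,5): the move to (2,3) reaches an L cell, so W
(3,8): one of the L cells justified above, so L
(2,0): the move to (0,0) reaches an L cell, so W

(2,5): W, (3,8): L, (2,0): W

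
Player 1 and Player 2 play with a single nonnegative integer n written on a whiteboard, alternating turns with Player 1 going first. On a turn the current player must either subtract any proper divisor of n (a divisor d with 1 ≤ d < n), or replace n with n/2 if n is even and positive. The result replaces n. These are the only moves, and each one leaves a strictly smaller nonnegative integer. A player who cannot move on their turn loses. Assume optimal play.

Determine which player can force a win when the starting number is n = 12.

Compute win/loss labels from the base case upward. A position with no move is L. Any other position is W if it can reach an L in one move, else L.
n=0: no move → L
n=1: no move → L
n=2: can move to 1, which is L ⇒ W
n=3: the only move is to 2(W), a W ⇒ L
n=4: can move to 3, which is L ⇒ W
n=5: the only move is to 4(W), a W ⇒ L
n=6: can move to 3, which is L ⇒ W
n=7: the only move is to 6(W), a W ⇒ L
n=8: can move to 7, which is L ⇒ W
n=9: moves to 6(W), 8(W); every one is W ⇒ L
n=10: can move to 5, which is L ⇒ W
n=11: the only move is to 10(W), a W ⇒ L
n=12: can move to 9, which is L ⇒ W
The starting position 12 is W: Player 1 should move to 9, handing over an L position.

Player 1 wins.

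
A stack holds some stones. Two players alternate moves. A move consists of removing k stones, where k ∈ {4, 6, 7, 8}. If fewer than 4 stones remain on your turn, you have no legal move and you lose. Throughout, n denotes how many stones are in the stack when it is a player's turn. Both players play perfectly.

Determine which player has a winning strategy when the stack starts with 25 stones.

Classify positions by backward induction: terminal positions (no move available) are L. From any other position, the mover wins iff some move reaches an L.
n=0: no move → L
n=1: no move → L
n=2: no move → L
n=3: no move → L
n=4: →0(L), so W
n=5: →1(L), so W
n=6: →2(L), so W
n=7: →3(L), so W
n=8: →2(L), so W
n=9: →3(L), so W
n=10: →3(L), so W
n=11: →3(L), so W
n=12: →8(W), 6(W), 5(W), 4(W) — all W, so L
n=13: →9(W), 7(W), 6(W), 5(W) — all W, so L
n=14: →10(W), 8(W), 7(W), 6(W) — all W, so L
n=15: →11(W), 9(W), 8(W), 7(W) — all W, so L
n=16: →12(L), so W
n=17: →13(L), so W
n=18: →14(L), so W
n=19: →15(L), so W
n=20: →14(L), so W
n=21: →15(L), so W
n=22: →15(L), so W
n=23: →15(L), so W
n=24: →20(W), 18(W), 17(W), 16(W) — all W, so L
n=25: →21(W), 19(W), 18(W), 17(W) — all W, so L
The starting position 25 is L: whatever the player to move does, the opponent receives a W position.

The second player wins.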